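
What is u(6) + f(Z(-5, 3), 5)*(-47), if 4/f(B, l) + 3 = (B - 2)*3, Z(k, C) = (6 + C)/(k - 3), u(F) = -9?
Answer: 613/99 ≈ 6.1919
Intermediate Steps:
Z(k, C) = (6 + C)/(-3 + k)
f(B, l) = 4/(-9 + 3*B) (f(B, l) = 4/(-3 + (B - 2)*3) = 4/(-3 + (-2 + B)*3) = 4/(-3 + (-6 + 3*B)) = 4/(-9 + 3*B))
u(6) + f(Z(-5, 3), 5)*(-47) = -9 + (4/(3*(-3 + (6 + 3)/(-3 - 5))))*(-47) = -9 + (4/(3*(-3 + 9/(-8))))*(-47) = -9 + (4/(3*(-3 - ⅛*9)))*(-47) = -9 + (4/(3*(-3 - 9/8)))*(-47) = -9 + (4/(3*(-33/8)))*(-47) = -9 + ((4/3)*(-8/33))*(-47) = -9 - 32/99*(-47) = -9 + 1504/99 = 613/99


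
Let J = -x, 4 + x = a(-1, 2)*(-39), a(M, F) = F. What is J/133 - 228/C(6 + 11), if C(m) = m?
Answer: -28930/2261 ≈ -12.795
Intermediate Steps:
x = -82 (x = -4 + 2*(-39) = -4 - 78 = -82)
J = 82 (J = -1*(-82) = 82)
J/133 - 228/C(6 + 11) = 82/133 - 228/(6 + 11) = 82*(1/133) - 228/17 = 82/133 - 228*1/17 = 82/133 - 228/17 = -28930/2261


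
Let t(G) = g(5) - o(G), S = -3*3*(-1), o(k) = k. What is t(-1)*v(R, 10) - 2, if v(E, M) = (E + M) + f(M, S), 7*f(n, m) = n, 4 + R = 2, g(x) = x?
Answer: 382/7 ≈ 54.571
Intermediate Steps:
R = -2 (R = -4 + 2 = -2)
S = 9 (S = -9*(-1) = 9)
f(n, m) = n/7
t(G) = 5 - G
v(E, M) = E + 8*M/7 (v(E, M) = (E + M) + M/7 = E + 8*M/7)
t(-1)*v(R, 10) - 2 = (5 - 1*(-1))*(-2 + (8/7)*10) - 2 = (5 + 1)*(-2 + 80/7) - 2 = 6*(66/7) - 2 = 396/7 - 2 = 382/7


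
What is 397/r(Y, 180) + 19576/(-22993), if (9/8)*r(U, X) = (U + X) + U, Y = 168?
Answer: 448087/31638368 ≈ 0.014163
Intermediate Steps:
r(U, X) = 8*X/9 + 16*U/9 (r(U, X) = 8*((U + X) + U)/9 = 8*(X + 2*U)/9 = 8*X/9 + 16*U/9)
397/r(Y, 180) + 19576/(-22993) = 397/((8/9)*180 + (16/9)*168) + 19576/(-22993) = 397/(160 + 896/3) + 19576*(-1/22993) = 397/(1376/3) - 19576/22993 = 397*(3/1376) - 19576/22993 = 1191/1376 - 19576/22993 = 448087/31638368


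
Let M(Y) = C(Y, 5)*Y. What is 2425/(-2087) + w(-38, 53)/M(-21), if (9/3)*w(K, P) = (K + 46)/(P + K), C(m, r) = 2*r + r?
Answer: -34391071/29583225 ≈ -1.1625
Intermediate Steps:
C(m, r) = 3*r
M(Y) = 15*Y (M(Y) = (3*5)*Y = 15*Y)
w(K, P) = (46 + K)/(3*(K + P)) (w(K, P) = ((K + 46)/(P + K))/3 = ((46 + K)/(K + P))/3 = (46 + K)/(3*(K + P)))
2425/(-2087) + w(-38, 53)/M(-21) = 2425/(-2087) + ((46 - 38)/(3*(-38 + 53)))/((15*(-21))) = 2425*(-1/2087) + ((1/3)*8/15)/(-315) = -2425/2087 + ((1/3)*(1/15)*8)*(-1/315) = -2425/2087 + (8/45)*(-1/315) = -2425/2087 - 8/14175 = -34391071/29583225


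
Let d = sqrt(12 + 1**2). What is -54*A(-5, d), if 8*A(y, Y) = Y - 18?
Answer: 243/2 - 27*sqrt(13)/4 ≈ 97.162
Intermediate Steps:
d = sqrt(13) (d = sqrt(12 + 1) = sqrt(13) ≈ 3.6056)
A(y, Y) = -9/4 + Y/8 (A(y, Y) = (Y - 18)/8 = (-18 + Y)/8 = -9/4 + Y/8)
-54*A(-5, d) = -54*(-9/4 + sqrt(13)/8) = 243/2 - 27*sqrt(13)/4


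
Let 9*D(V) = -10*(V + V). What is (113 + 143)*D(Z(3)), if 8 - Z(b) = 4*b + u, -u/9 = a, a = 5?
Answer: -209920/9 ≈ -23324.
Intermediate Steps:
u = -45 (u = -9*5 = -45)
Z(b) = 53 - 4*b (Z(b) = 8 - (4*b - 45) = 8 - (-45 + 4*b) = 8 + (45 - 4*b) = 53 - 4*b)
D(V) = -20*V/9 (D(V) = (-10*(V + V))/9 = (-20*V)/9 = -20*V/9)
(113 + 143)*D(Z(3)) = (113 + 143)*(-20*(53 - 4*3)/9) = 256*(-20*(53 - 12)/9) = 256*(-20/9*41) = 256*(-820/9) = -209920/9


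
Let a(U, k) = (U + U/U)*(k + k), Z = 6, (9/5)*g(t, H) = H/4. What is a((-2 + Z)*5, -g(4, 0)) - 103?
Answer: -103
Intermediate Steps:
g(t, H) = 5*H/36 (g(t, H) = 5*(H/4)/9 = 5*H/36)
a(U, k) = 2*k*(1 + U) (a(U, k) = (U + 1)*(2*k) = (1 + U)*(2*k) = 2*k*(1 + U))
a((-2 + Z)*5, -g(4, 0)) - 103 = 2*(-5*0/36)*(1 + (-2 + 6)*5) - 103 = 2*(-1*0)*(1 + 4*5) - 103 = 2*0*(1 + 20) - 103 = 2*0*21 - 103 = 0 - 103 = -103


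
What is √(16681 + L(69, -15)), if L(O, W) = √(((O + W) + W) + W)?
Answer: √(16681 + 2*√6) ≈ 129.17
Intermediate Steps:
L(O, W) = √(O + 3*W) (L(O, W) = √((O + 2*W) + W) = √(O + 3*W))
√(16681 + L(69, -15)) = √(16681 + √(69 + 3*(-15))) = √(16681 + √(69 - 45)) = √(16681 + √24) = √(16681 + 2*√6)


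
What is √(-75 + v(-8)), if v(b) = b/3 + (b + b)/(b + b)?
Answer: I*√690/3 ≈ 8.756*I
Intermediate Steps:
v(b) = 1 + b/3 (v(b) = b/3 + (2*b)/((2*b)) = b/3 + (2*b)*(1/(2*b)) = b/3 + 1 = 1 + b/3)
√(-75 + v(-8)) = √(-75 + (1 + (⅓)*(-8))) = √(-75 + (1 - 8/3)) = √(-75 - 5/3) = √(-230/3) = I*√690/3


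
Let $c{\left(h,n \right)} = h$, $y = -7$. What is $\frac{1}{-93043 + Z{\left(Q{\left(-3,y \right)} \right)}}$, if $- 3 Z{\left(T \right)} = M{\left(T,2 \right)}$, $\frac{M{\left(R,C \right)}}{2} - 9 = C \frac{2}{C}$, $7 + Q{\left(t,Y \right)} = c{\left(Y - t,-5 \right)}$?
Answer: $- \frac{3}{279151} \approx -1.0747 \cdot 10^{-5}$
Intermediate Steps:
$Q{\left(t,Y \right)} = -7 + Y - t$ ($Q{\left(t,Y \right)} = -7 + \left(Y - t\right) = -7 + Y - t$)
$M{\left(R,C \right)} = 22$ ($M{\left(R,C \right)} = 18 + 2 C \frac{2}{C} = 18 + 2 \cdot 2 = 18 + 4 = 22$)
$Z{\left(T \right)} = - \frac{22}{3}$ ($Z{\left(T \right)} = \left(- \frac{1}{3}\right) 22 = - \frac{22}{3}$)
$\frac{1}{-93043 + Z{\left(Q{\left(-3,y \right)} \right)}} = \frac{1}{-93043 - \frac{22}{3}} = \frac{1}{- \frac{279151}{3}} = - \frac{3}{279151}$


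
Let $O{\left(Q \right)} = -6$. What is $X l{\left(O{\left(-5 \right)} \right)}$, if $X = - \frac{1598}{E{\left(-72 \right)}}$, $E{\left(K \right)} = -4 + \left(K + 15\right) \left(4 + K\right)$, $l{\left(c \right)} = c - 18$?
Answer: $\frac{2397}{242} \approx 9.905$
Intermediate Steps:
$l{\left(c \right)} = -18 + c$
$E{\left(K \right)} = -4 + \left(4 + K\right) \left(15 + K\right)$ ($E{\left(K \right)} = -4 + \left(15 + K\right) \left(4 + K\right) = -4 + \left(4 + K\right) \left(15 + K\right)$)
$X = - \frac{799}{1936}$ ($X = - \frac{1598}{56 + \left(-72\right)^{2} + 19 \left(-72\right)} = - \frac{1598}{56 + 5184 - 1368} = - \frac{1598}{3872} = \left(-1598\right) \frac{1}{3872} = - \frac{799}{1936} \approx -0.41271$)
$X l{\left(O{\left(-5 \right)} \right)} = - \frac{799 \left(-18 - 6\right)}{1936} = \left(- \frac{799}{1936}\right) \left(-24\right) = \frac{2397}{242}$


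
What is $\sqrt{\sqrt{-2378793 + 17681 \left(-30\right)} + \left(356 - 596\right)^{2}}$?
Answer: $\sqrt{57600 + 3 i \sqrt{323247}} \approx 240.03 + 3.553 i$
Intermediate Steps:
$\sqrt{\sqrt{-2378793 + 17681 \left(-30\right)} + \left(356 - 596\right)^{2}} = \sqrt{\sqrt{-2378793 - 530430} + \left(-240\right)^{2}} = \sqrt{\sqrt{-2909223} + 57600} = \sqrt{3 i \sqrt{323247} + 57600} = \sqrt{57600 + 3 i \sqrt{323247}}$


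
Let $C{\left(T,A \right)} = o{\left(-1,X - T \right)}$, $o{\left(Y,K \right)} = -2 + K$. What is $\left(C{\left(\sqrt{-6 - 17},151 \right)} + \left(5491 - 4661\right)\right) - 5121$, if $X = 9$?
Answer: $-4284 - i \sqrt{23} \approx -4284.0 - 4.7958 i$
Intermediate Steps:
$C{\left(T,A \right)} = 7 - T$ ($C{\left(T,A \right)} = -2 - \left(-9 + T\right) = 7 - T$)
$\left(C{\left(\sqrt{-6 - 17},151 \right)} + \left(5491 - 4661\right)\right) - 5121 = \left(\left(7 - \sqrt{-6 - 17}\right) + \left(5491 - 4661\right)\right) - 5121 = \left(\left(7 - \sqrt{-23}\right) + 830\right) - 5121 = \left(\left(7 - i \sqrt{23}\right) + 830\right) - 5121 = \left(837 - i \sqrt{23}\right) - 5121 = -4284 - i \sqrt{23}$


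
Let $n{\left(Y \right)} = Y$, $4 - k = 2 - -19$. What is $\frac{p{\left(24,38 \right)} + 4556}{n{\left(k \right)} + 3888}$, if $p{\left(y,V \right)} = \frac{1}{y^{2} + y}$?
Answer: $\frac{2733601}{2322600} \approx 1.177$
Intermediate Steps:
$p{\left(y,V \right)} = \frac{1}{y + y^{2}}$
$k = -17$ ($k = 4 - \left(2 - -19\right) = 4 - \left(2 + 19\right) = 4 - 21 = -17$)
$\frac{p{\left(24,38 \right)} + 4556}{n{\left(k \right)} + 3888} = \frac{\frac{1}{24 \left(1 + 24\right)} + 4556}{-17 + 3888} = \frac{\frac{1}{24 \cdot 25} + 4556}{3871} = \left(\frac{1}{24} \cdot \frac{1}{25} + 4556\right) \frac{1}{3871} = \left(\frac{1}{600} + 4556\right) \frac{1}{3871} = \frac{2733601}{600} \cdot \frac{1}{3871} = \frac{2733601}{2322600}$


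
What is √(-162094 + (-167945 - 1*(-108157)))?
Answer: I*√221882 ≈ 471.04*I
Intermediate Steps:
√(-162094 + (-167945 - 1*(-108157))) = √(-162094 + (-167945 + 108157)) = √(-162094 - 59788) = √(-221882) = I*√221882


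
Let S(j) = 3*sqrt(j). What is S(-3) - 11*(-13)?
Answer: 143 + 3*I*sqrt(3) ≈ 143.0 + 5.1962*I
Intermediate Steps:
S(-3) - 11*(-13) = 3*sqrt(-3) - 11*(-13) = 3*(I*sqrt(3)) + 143 = 3*I*sqrt(3) + 143 = 143 + 3*I*sqrt(3)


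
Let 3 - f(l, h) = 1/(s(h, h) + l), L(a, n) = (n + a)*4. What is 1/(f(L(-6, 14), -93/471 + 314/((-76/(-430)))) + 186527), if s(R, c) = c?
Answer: 5394402/1006217802077 ≈ 5.3611e-6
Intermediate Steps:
L(a, n) = 4*a + 4*n (L(a, n) = (a + n)*4 = 4*a + 4*n)
f(l, h) = 3 - 1/(h + l)
1/(f(L(-6, 14), -93/471 + 314/((-76/(-430)))) + 186527) = 1/((-1 + 3*(-93/471 + 314/((-76/(-430)))) + 3*(4*(-6) + 4*14))/((-93/471 + 314/((-76/(-430)))) + (4*(-6) + 4*14)) + 186527) = 1/((-1 + 3*(-93*1/471 + 314/((-76*(-1/430)))) + 3*(-24 + 56))/((-93*1/471 + 314/((-76*(-1/430)))) + (-24 + 56)) + 186527) = 1/((-1 + 3*(-31/157 + 314/(38/215)) + 3*32)/((-31/157 + 314/(38/215)) + 32) + 186527) = 1/((-1 + 3*(-31/157 + 314*(215/38)) + 96)/((-31/157 + 314*(215/38)) + 32) + 186527) = 1/((-1 + 3*(-31/157 + 33755/19) + 96)/((-31/157 + 33755/19) + 32) + 186527) = 1/((-1 + 3*(5298946/2983) + 96)/(5298946/2983 + 32) + 186527) = 1/((-1 + 15896838/2983 + 96)/(5394402/2983) + 186527) = 1/((2983/5394402)*(16180223/2983) + 186527) = 1/(16180223/5394402 + 186527) = 1/(1006217802077/5394402) = 5394402/1006217802077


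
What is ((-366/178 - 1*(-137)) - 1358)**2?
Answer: 11848757904/7921 ≈ 1.4959e+6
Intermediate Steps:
((-366/178 - 1*(-137)) - 1358)**2 = ((-366*1/178 + 137) - 1358)**2 = ((-183/89 + 137) - 1358)**2 = (12010/89 - 1358)**2 = (-108852/89)**2 = 11848757904/7921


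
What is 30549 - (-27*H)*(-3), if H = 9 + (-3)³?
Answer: 32007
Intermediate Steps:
H = -18 (H = 9 - 27 = -18)
30549 - (-27*H)*(-3) = 30549 - (-27*(-18))*(-3) = 30549 - 486*(-3) = 30549 - 1*(-1458) = 30549 + 1458 = 32007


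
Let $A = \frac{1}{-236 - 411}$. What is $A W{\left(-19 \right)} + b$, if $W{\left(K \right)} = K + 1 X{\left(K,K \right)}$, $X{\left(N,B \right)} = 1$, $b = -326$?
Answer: $- \frac{210904}{647} \approx -325.97$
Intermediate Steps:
$A = - \frac{1}{647}$ ($A = \frac{1}{-647} = - \frac{1}{647} \approx -0.0015456$)
$W{\left(K \right)} = 1 + K$ ($W{\left(K \right)} = K + 1 \cdot 1 = K + 1 = 1 + K$)
$A W{\left(-19 \right)} + b = - \frac{1 - 19}{647} - 326 = \left(- \frac{1}{647}\right) \left(-18\right) - 326 = \frac{18}{647} - 326 = - \frac{210904}{647}$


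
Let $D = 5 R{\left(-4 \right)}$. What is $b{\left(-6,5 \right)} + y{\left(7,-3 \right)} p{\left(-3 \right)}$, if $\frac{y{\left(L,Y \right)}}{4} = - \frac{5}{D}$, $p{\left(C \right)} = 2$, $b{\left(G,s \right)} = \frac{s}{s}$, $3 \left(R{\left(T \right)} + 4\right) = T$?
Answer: $\frac{5}{2} \approx 2.5$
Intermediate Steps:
$R{\left(T \right)} = -4 + \frac{T}{3}$
$b{\left(G,s \right)} = 1$
$D = - \frac{80}{3}$ ($D = 5 \left(-4 + \frac{1}{3} \left(-4\right)\right) = 5 \left(-4 - \frac{4}{3}\right) = 5 \left(- \frac{16}{3}\right) = - \frac{80}{3} \approx -26.667$)
$y{\left(L,Y \right)} = \frac{3}{4}$ ($y{\left(L,Y \right)} = 4 \left(- \frac{5}{- \frac{80}{3}}\right) = 4 \left(\left(-5\right) \left(- \frac{3}{80}\right)\right) = 4 \cdot \frac{3}{16} = \frac{3}{4}$)
$b{\left(-6,5 \right)} + y{\left(7,-3 \right)} p{\left(-3 \right)} = 1 + \frac{3}{4} \cdot 2 = 1 + \frac{3}{2} = \frac{5}{2}$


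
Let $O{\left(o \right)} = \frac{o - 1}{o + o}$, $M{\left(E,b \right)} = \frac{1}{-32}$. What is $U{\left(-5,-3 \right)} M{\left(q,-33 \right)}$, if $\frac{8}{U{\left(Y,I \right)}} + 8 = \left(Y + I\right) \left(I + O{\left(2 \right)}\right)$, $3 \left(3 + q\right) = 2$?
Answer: $- \frac{1}{56} \approx -0.017857$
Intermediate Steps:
$q = - \frac{7}{3}$ ($q = -3 + \frac{1}{3} \cdot 2 = -3 + \frac{2}{3} = - \frac{7}{3} \approx -2.3333$)
$M{\left(E,b \right)} = - \frac{1}{32}$
$O{\left(o \right)} = \frac{-1 + o}{2 o}$
$U{\left(Y,I \right)} = \frac{8}{-8 + \left(\frac{1}{4} + I\right) \left(I + Y\right)}$ ($U{\left(Y,I \right)} = \frac{8}{-8 + \left(Y + I\right) \left(I + \frac{-1 + 2}{2 \cdot 2}\right)} = \frac{8}{-8 + \left(I + Y\right) \left(I + \frac{1}{2} \cdot \frac{1}{2} \cdot 1\right)} = \frac{8}{-8 + \left(I + Y\right) \left(I + \frac{1}{4}\right)} = \frac{8}{-8 + \left(I + Y\right) \left(\frac{1}{4} + I\right)} = \frac{8}{-8 + \left(\frac{1}{4} + I\right) \left(I + Y\right)}$)
$U{\left(-5,-3 \right)} M{\left(q,-33 \right)} = \frac{32}{-32 - 3 - 5 + 4 \left(-3\right)^{2} + 4 \left(-3\right) \left(-5\right)} \left(- \frac{1}{32}\right) = \frac{32}{-32 - 3 - 5 + 4 \cdot 9 + 60} \left(- \frac{1}{32}\right) = \frac{32}{-32 - 3 - 5 + 36 + 60} \left(- \frac{1}{32}\right) = \frac{32}{56} \left(- \frac{1}{32}\right) = 32 \cdot \frac{1}{56} \left(- \frac{1}{32}\right) = \frac{4}{7} \left(- \frac{1}{32}\right) = - \frac{1}{56}$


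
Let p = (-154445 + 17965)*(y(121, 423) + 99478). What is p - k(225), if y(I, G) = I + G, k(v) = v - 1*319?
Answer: -13651002466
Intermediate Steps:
k(v) = -319 + v (k(v) = v - 319 = -319 + v)
y(I, G) = G + I
p = -13651002560 (p = (-154445 + 17965)*((423 + 121) + 99478) = -136480*(544 + 99478) = -136480*100022 = -13651002560)
p - k(225) = -13651002560 - (-319 + 225) = -13651002560 - 1*(-94) = -13651002560 + 94 = -13651002466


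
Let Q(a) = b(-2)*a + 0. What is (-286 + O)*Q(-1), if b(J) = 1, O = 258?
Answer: 28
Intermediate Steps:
Q(a) = a (Q(a) = 1*a + 0 = a + 0 = a)
(-286 + O)*Q(-1) = (-286 + 258)*(-1) = -28*(-1) = 28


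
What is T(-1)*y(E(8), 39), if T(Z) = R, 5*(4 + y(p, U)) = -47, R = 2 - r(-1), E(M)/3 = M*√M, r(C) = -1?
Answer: -201/5 ≈ -40.200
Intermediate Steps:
E(M) = 3*M^(3/2) (E(M) = 3*(M*√M) = 3*M^(3/2))
R = 3 (R = 2 - 1*(-1) = 2 + 1 = 3)
y(p, U) = -67/5 (y(p, U) = -4 + (⅕)*(-47) = -4 - 47/5 = -67/5)
T(Z) = 3
T(-1)*y(E(8), 39) = 3*(-67/5) = -201/5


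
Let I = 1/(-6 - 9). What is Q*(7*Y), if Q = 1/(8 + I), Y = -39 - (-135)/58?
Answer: -31905/986 ≈ -32.358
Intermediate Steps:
Y = -2127/58 (Y = -39 - (-135)/58 = -39 - 1*(-135/58) = -39 + 135/58 = -2127/58 ≈ -36.672)
I = -1/15 (I = 1/(-15) = -1/15 ≈ -0.066667)
Q = 15/119 (Q = 1/(8 - 1/15) = 1/(119/15) = 15/119 ≈ 0.12605)
Q*(7*Y) = 15*(7*(-2127/58))/119 = (15/119)*(-14889/58) = -31905/986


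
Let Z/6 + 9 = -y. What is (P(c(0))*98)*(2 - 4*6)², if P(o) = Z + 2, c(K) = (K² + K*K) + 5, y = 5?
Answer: -3889424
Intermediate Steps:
c(K) = 5 + 2*K² (c(K) = (K² + K²) + 5 = 2*K² + 5 = 5 + 2*K²)
Z = -84 (Z = -54 + 6*(-1*5) = -54 + 6*(-5) = -54 - 30 = -84)
P(o) = -82 (P(o) = -84 + 2 = -82)
(P(c(0))*98)*(2 - 4*6)² = (-82*98)*(2 - 4*6)² = -8036*(2 - 24)² = -8036*(-22)² = -8036*484 = -3889424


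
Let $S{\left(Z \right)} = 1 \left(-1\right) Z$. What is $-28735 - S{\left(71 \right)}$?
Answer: $-28664$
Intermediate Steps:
$S{\left(Z \right)} = - Z$
$-28735 - S{\left(71 \right)} = -28735 - \left(-1\right) 71 = -28735 - -71 = -28735 + 71 = -28664$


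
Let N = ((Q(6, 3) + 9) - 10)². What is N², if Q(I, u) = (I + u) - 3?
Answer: 625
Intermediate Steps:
Q(I, u) = -3 + I + u
N = 25 (N = (((-3 + 6 + 3) + 9) - 10)² = ((6 + 9) - 10)² = (15 - 10)² = 5² = 25)
N² = 25² = 625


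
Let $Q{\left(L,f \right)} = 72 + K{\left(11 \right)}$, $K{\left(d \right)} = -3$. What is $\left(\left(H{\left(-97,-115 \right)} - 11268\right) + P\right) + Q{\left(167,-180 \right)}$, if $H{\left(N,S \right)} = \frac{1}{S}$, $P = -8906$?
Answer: $- \frac{2312076}{115} \approx -20105.0$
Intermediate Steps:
$Q{\left(L,f \right)} = 69$ ($Q{\left(L,f \right)} = 72 - 3 = 69$)
$\left(\left(H{\left(-97,-115 \right)} - 11268\right) + P\right) + Q{\left(167,-180 \right)} = \left(\left(\frac{1}{-115} - 11268\right) - 8906\right) + 69 = \left(\left(- \frac{1}{115} - 11268\right) - 8906\right) + 69 = \left(- \frac{1295821}{115} - 8906\right) + 69 = - \frac{2320011}{115} + 69 = - \frac{2312076}{115}$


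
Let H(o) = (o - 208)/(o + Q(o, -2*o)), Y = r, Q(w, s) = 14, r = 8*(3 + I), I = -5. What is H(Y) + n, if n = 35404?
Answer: 35516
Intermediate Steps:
r = -16 (r = 8*(3 - 5) = 8*(-2) = -16)
Y = -16
H(o) = (-208 + o)/(14 + o) (H(o) = (o - 208)/(o + 14) = (-208 + o)/(14 + o))
H(Y) + n = (-208 - 16)/(14 - 16) + 35404 = -224/(-2) + 35404 = -1/2*(-224) + 35404 = 112 + 35404 = 35516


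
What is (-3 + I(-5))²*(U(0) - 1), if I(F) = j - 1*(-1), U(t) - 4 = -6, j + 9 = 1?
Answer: -300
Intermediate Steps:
j = -8 (j = -9 + 1 = -8)
U(t) = -2 (U(t) = 4 - 6 = -2)
I(F) = -7 (I(F) = -8 - 1*(-1) = -8 + 1 = -7)
(-3 + I(-5))²*(U(0) - 1) = (-3 - 7)²*(-2 - 1) = (-10)²*(-3) = 100*(-3) = -300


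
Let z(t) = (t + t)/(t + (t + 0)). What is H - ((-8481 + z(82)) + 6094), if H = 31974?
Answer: 34360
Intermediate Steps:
z(t) = 1 (z(t) = (2*t)/(t + t) = (2*t)/((2*t)) = (2*t)*(1/(2*t)) = 1)
H - ((-8481 + z(82)) + 6094) = 31974 - ((-8481 + 1) + 6094) = 31974 - (-8480 + 6094) = 31974 - 1*(-2386) = 31974 + 2386 = 34360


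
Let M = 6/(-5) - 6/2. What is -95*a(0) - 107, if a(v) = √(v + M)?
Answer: -107 - 19*I*√105 ≈ -107.0 - 194.69*I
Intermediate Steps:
M = -21/5 (M = 6*(-⅕) - 6*½ = -6/5 - 3 = -21/5 ≈ -4.2000)
a(v) = √(-21/5 + v) (a(v) = √(v - 21/5) = √(-21/5 + v))
-95*a(0) - 107 = -19*√(-105 + 25*0) - 107 = -19*√(-105 + 0) - 107 = -19*√(-105) - 107 = -19*I*√105 - 107 = -107 - 19*I*√105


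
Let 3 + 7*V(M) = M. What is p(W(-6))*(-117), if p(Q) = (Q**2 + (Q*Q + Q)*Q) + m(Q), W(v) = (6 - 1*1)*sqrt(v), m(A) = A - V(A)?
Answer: 245349/7 + 610740*I*sqrt(6)/7 ≈ 35050.0 + 2.1371e+5*I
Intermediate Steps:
V(M) = -3/7 + M/7
m(A) = 3/7 + 6*A/7 (m(A) = A - (-3/7 + A/7) = A + (3/7 - A/7) = 3/7 + 6*A/7)
W(v) = 5*sqrt(v) (W(v) = (6 - 1)*sqrt(v) = 5*sqrt(v))
p(Q) = 3/7 + Q**2 + 6*Q/7 + Q*(Q + Q**2) (p(Q) = (Q**2 + (Q*Q + Q)*Q) + (3/7 + 6*Q/7) = (Q**2 + (Q**2 + Q)*Q) + (3/7 + 6*Q/7) = (Q**2 + (Q + Q**2)*Q) + (3/7 + 6*Q/7) = (Q**2 + Q*(Q + Q**2)) + (3/7 + 6*Q/7) = 3/7 + Q**2 + 6*Q/7 + Q*(Q + Q**2))
p(W(-6))*(-117) = (3/7 + (5*sqrt(-6))**3 + 2*(5*sqrt(-6))**2 + 6*(5*sqrt(-6))/7)*(-117) = (3/7 + (5*(I*sqrt(6)))**3 + 2*(5*(I*sqrt(6)))**2 + 6*(5*(I*sqrt(6)))/7)*(-117) = (3/7 + (5*I*sqrt(6))**3 + 2*(5*I*sqrt(6))**2 + 6*(5*I*sqrt(6))/7)*(-117) = (3/7 - 750*I*sqrt(6) + 2*(-150) + 30*I*sqrt(6)/7)*(-117) = (3/7 - 750*I*sqrt(6) - 300 + 30*I*sqrt(6)/7)*(-117) = (-2097/7 - 5220*I*sqrt(6)/7)*(-117) = 245349/7 + 610740*I*sqrt(6)/7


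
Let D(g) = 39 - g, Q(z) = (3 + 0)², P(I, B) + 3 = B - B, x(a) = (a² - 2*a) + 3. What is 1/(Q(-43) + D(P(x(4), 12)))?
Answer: 1/51 ≈ 0.019608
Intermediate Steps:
x(a) = 3 + a² - 2*a
P(I, B) = -3 (P(I, B) = -3 + (B - B) = -3 + 0 = -3)
Q(z) = 9 (Q(z) = 3² = 9)
1/(Q(-43) + D(P(x(4), 12))) = 1/(9 + (39 - 1*(-3))) = 1/(9 + (39 + 3)) = 1/(9 + 42) = 1/51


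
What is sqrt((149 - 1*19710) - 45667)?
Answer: 2*I*sqrt(16307) ≈ 255.4*I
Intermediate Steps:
sqrt((149 - 1*19710) - 45667) = sqrt((149 - 19710) - 45667) = sqrt(-19561 - 45667) = sqrt(-65228) = 2*I*sqrt(16307)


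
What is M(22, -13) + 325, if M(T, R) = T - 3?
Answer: 344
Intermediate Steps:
M(T, R) = -3 + T
M(22, -13) + 325 = (-3 + 22) + 325 = 19 + 325 = 344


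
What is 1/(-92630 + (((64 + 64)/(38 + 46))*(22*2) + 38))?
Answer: -21/1943024 ≈ -1.0808e-5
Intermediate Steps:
1/(-92630 + (((64 + 64)/(38 + 46))*(22*2) + 38)) = 1/(-92630 + ((128/84)*44 + 38)) = 1/(-92630 + ((128*(1/84))*44 + 38)) = 1/(-92630 + ((32/21)*44 + 38)) = 1/(-92630 + (1408/21 + 38)) = 1/(-92630 + 2206/21) = 1/(-1943024/21) = -21/1943024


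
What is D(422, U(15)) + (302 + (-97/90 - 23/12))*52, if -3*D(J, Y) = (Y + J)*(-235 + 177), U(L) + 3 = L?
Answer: 1077253/45 ≈ 23939.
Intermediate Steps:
U(L) = -3 + L
D(J, Y) = 58*J/3 + 58*Y/3 (D(J, Y) = -(Y + J)*(-235 + 177)/3 = -(J + Y)*(-58)/3 = -(-58*J - 58*Y)/3 = 58*J/3 + 58*Y/3)
D(422, U(15)) + (302 + (-97/90 - 23/12))*52 = ((58/3)*422 + 58*(-3 + 15)/3) + (302 + (-97/90 - 23/12))*52 = (24476/3 + (58/3)*12) + (302 + (-97*1/90 - 23*1/12))*52 = (24476/3 + 232) + (302 + (-97/90 - 23/12))*52 = 25172/3 + (302 - 539/180)*52 = 25172/3 + (53821/180)*52 = 25172/3 + 699673/45 = 1077253/45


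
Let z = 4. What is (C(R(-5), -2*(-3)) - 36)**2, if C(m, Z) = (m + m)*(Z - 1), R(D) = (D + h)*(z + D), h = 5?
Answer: 1296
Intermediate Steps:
R(D) = (4 + D)*(5 + D) (R(D) = (D + 5)*(4 + D) = (5 + D)*(4 + D) = (4 + D)*(5 + D))
C(m, Z) = 2*m*(-1 + Z) (C(m, Z) = (2*m)*(-1 + Z) = 2*m*(-1 + Z))
(C(R(-5), -2*(-3)) - 36)**2 = (2*(20 + (-5)**2 + 9*(-5))*(-1 - 2*(-3)) - 36)**2 = (2*(20 + 25 - 45)*(-1 + 6) - 36)**2 = (2*0*5 - 36)**2 = (0 - 36)**2 = (-36)**2 = 1296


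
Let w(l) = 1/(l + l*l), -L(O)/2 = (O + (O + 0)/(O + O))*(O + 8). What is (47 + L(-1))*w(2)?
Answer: 9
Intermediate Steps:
L(O) = -2*(½ + O)*(8 + O) (L(O) = -2*(O + (O + 0)/(O + O))*(O + 8) = -2*(O + O/((2*O)))*(8 + O) = -2*(O + O*(1/(2*O)))*(8 + O) = -2*(O + ½)*(8 + O) = -2*(½ + O)*(8 + O))
w(l) = 1/(l + l²)
(47 + L(-1))*w(2) = (47 + (-8 - 17*(-1) - 2*(-1)²))*(1/(2*(1 + 2))) = (47 + (-8 + 17 - 2*1))*((½)/3) = (47 + (-8 + 17 - 2))*((½)*(⅓)) = (47 + 7)*(⅙) = 54*(⅙) = 9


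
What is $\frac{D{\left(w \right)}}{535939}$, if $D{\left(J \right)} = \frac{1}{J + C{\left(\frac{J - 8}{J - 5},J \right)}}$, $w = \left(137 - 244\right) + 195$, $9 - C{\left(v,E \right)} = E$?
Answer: $\frac{1}{4823451} \approx 2.0732 \cdot 10^{-7}$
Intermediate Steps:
$C{\left(v,E \right)} = 9 - E$
$w = 88$ ($w = -107 + 195 = 88$)
$D{\left(J \right)} = \frac{1}{9}$ ($D{\left(J \right)} = \frac{1}{J - \left(-9 + J\right)} = \frac{1}{9}$)
$\frac{D{\left(w \right)}}{535939} = \frac{1}{9 \cdot 535939} = \frac{1}{9} \cdot \frac{1}{535939} = \frac{1}{4823451}$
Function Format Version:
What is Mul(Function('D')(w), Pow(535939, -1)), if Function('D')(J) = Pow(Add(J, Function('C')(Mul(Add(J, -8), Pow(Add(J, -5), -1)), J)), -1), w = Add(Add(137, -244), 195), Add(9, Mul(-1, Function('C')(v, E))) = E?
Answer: Rational(1, 4823451) ≈ 2.0732e-7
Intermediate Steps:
Function('C')(v, E) = Add(9, Mul(-1, E))
w = 88 (w = Add(-107, 195) = 88)
Function('D')(J) = Rational(1, 9) (Function('D')(J) = Pow(Add(J, Add(9, Mul(-1, J))), -1) = Pow(9, -1) = Rational(1, 9))
Mul(Function('D')(w), Pow(535939, -1)) = Mul(Rational(1, 9), Pow(535939, -1)) = Mul(Rational(1, 9), Rational(1, 535939)) = Rational(1, 4823451)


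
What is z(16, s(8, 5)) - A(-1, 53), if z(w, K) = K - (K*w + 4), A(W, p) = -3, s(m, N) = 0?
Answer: -1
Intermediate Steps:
z(w, K) = -4 + K - K*w (z(w, K) = K - (4 + K*w) = K + (-4 - K*w) = -4 + K - K*w)
z(16, s(8, 5)) - A(-1, 53) = (-4 + 0 - 1*0*16) - 1*(-3) = (-4 + 0 + 0) + 3 = -4 + 3 = -1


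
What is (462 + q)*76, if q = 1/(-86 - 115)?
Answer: 7057436/201 ≈ 35112.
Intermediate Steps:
q = -1/201 (q = 1/(-201) = -1/201 ≈ -0.0049751)
(462 + q)*76 = (462 - 1/201)*76 = (92861/201)*76 = 7057436/201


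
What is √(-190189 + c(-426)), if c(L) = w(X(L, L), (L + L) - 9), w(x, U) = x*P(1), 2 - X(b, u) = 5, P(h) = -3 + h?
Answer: I*√190183 ≈ 436.1*I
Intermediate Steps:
X(b, u) = -3 (X(b, u) = 2 - 1*5 = 2 - 5 = -3)
w(x, U) = -2*x (w(x, U) = x*(-3 + 1) = x*(-2) = -2*x)
c(L) = 6 (c(L) = -2*(-3) = 6)
√(-190189 + c(-426)) = √(-190189 + 6) = √(-190183) = I*√190183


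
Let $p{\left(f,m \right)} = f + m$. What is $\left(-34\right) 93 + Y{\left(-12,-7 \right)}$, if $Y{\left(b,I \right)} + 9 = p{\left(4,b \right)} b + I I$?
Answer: $-3026$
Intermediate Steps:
$Y{\left(b,I \right)} = -9 + I^{2} + b \left(4 + b\right)$ ($Y{\left(b,I \right)} = -9 + \left(\left(4 + b\right) b + I I\right) = -9 + \left(b \left(4 + b\right) + I^{2}\right) = -9 + \left(I^{2} + b \left(4 + b\right)\right) = -9 + I^{2} + b \left(4 + b\right)$)
$\left(-34\right) 93 + Y{\left(-12,-7 \right)} = \left(-34\right) 93 - \left(9 - 49 + 12 \left(4 - 12\right)\right) = -3162 - -136 = -3162 + \left(-9 + 49 + 96\right) = -3162 + 136 = -3026$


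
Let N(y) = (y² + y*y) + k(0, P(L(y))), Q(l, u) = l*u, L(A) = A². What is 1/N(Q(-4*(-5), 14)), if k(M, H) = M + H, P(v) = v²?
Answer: 1/6146716800 ≈ 1.6269e-10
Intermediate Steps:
k(M, H) = H + M
N(y) = y⁴ + 2*y² (N(y) = (y² + y*y) + ((y²)² + 0) = (y² + y²) + (y⁴ + 0) = 2*y² + y⁴ = y⁴ + 2*y²)
1/N(Q(-4*(-5), 14)) = 1/((-4*(-5)*14)²*(2 + (-4*(-5)*14)²)) = 1/((20*14)²*(2 + (20*14)²)) = 1/(280²*(2 + 280²)) = 1/(78400*(2 + 78400)) = 1/(78400*78402) = 1/6146716800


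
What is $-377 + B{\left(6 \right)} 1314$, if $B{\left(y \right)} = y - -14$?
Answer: $25903$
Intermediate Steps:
$B{\left(y \right)} = 14 + y$ ($B{\left(y \right)} = y + 14 = 14 + y$)
$-377 + B{\left(6 \right)} 1314 = -377 + \left(14 + 6\right) 1314 = -377 + 20 \cdot 1314 = -377 + 26280 = 25903$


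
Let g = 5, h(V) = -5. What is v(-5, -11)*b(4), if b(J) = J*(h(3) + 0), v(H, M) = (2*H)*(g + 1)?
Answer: 1200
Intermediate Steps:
v(H, M) = 12*H (v(H, M) = (2*H)*(5 + 1) = (2*H)*6 = 12*H)
b(J) = -5*J (b(J) = J*(-5 + 0) = J*(-5) = -5*J)
v(-5, -11)*b(4) = (12*(-5))*(-5*4) = -60*(-20) = 1200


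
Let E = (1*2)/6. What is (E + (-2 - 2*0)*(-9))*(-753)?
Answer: -13805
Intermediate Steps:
E = ⅓ (E = 2*(⅙) = ⅓ ≈ 0.33333)
(E + (-2 - 2*0)*(-9))*(-753) = (⅓ + (-2 - 2*0)*(-9))*(-753) = (⅓ + (-2 + 0)*(-9))*(-753) = (⅓ - 2*(-9))*(-753) = (⅓ + 18)*(-753) = (55/3)*(-753) = -13805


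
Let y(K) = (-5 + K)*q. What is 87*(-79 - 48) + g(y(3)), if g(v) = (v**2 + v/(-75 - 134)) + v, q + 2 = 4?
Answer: -2306729/209 ≈ -11037.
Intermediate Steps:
q = 2 (q = -2 + 4 = 2)
y(K) = -10 + 2*K (y(K) = (-5 + K)*2 = -10 + 2*K)
g(v) = v**2 + 208*v/209 (g(v) = (v**2 + v/(-209)) + v = (v**2 - v/209) + v = v**2 + 208*v/209)
87*(-79 - 48) + g(y(3)) = 87*(-79 - 48) + (-10 + 2*3)*(208 + 209*(-10 + 2*3))/209 = 87*(-127) + (-10 + 6)*(208 + 209*(-10 + 6))/209 = -11049 + (1/209)*(-4)*(208 + 209*(-4)) = -11049 + (1/209)*(-4)*(208 - 836) = -11049 + (1/209)*(-4)*(-628) = -11049 + 2512/209 = -2306729/209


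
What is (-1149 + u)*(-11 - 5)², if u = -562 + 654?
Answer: -270592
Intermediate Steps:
u = 92
(-1149 + u)*(-11 - 5)² = (-1149 + 92)*(-11 - 5)² = -1057*(-16)² = -1057*256 = -270592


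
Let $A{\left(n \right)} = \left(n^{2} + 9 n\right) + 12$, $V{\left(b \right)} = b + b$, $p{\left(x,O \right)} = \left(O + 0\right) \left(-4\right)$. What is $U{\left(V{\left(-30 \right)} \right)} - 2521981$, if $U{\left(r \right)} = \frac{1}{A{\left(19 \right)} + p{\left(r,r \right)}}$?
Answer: $- \frac{1977233103}{784} \approx -2.522 \cdot 10^{6}$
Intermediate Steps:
$p{\left(x,O \right)} = - 4 O$ ($p{\left(x,O \right)} = O \left(-4\right) = - 4 O$)
$V{\left(b \right)} = 2 b$
$A{\left(n \right)} = 12 + n^{2} + 9 n$
$U{\left(r \right)} = \frac{1}{544 - 4 r}$ ($U{\left(r \right)} = \frac{1}{\left(12 + 19^{2} + 9 \cdot 19\right) - 4 r} = \frac{1}{\left(12 + 361 + 171\right) - 4 r} = \frac{1}{544 - 4 r}$)
$U{\left(V{\left(-30 \right)} \right)} - 2521981 = - \frac{1}{-544 + 4 \cdot 2 \left(-30\right)} - 2521981 = - \frac{1}{-544 + 4 \left(-60\right)} - 2521981 = - \frac{1}{-544 - 240} - 2521981 = - \frac{1}{-784} - 2521981 = \left(-1\right) \left(- \frac{1}{784}\right) - 2521981 = \frac{1}{784} - 2521981 = - \frac{1977233103}{784}$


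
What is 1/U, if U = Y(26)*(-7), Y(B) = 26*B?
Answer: -1/4732 ≈ -0.00021133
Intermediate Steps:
U = -4732 (U = (26*26)*(-7) = 676*(-7) = -4732)
1/U = 1/(-4732) = -1/4732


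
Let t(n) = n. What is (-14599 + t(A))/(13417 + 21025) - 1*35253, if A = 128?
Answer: -1214198297/34442 ≈ -35253.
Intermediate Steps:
(-14599 + t(A))/(13417 + 21025) - 1*35253 = (-14599 + 128)/(13417 + 21025) - 1*35253 = -14471/34442 - 35253 = -1214198297/34442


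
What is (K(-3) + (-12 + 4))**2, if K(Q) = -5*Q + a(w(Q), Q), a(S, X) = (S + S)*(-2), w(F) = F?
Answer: 361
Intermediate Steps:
a(S, X) = -4*S (a(S, X) = (2*S)*(-2) = -4*S)
K(Q) = -9*Q (K(Q) = -5*Q - 4*Q = -9*Q)
(K(-3) + (-12 + 4))**2 = (-9*(-3) + (-12 + 4))**2 = (27 - 8)**2 = 19**2 = 361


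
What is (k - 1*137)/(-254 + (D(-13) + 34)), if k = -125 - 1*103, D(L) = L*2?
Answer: 365/246 ≈ 1.4837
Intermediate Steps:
D(L) = 2*L
k = -228 (k = -125 - 103 = -228)
(k - 1*137)/(-254 + (D(-13) + 34)) = (-228 - 1*137)/(-254 + (2*(-13) + 34)) = (-228 - 137)/(-254 + (-26 + 34)) = -365/(-254 + 8) = -365/(-246) = -365*(-1/246) = 365/246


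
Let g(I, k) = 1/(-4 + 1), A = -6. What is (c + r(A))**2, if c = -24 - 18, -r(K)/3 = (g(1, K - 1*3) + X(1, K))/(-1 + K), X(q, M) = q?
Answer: 85264/49 ≈ 1740.1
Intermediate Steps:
g(I, k) = -1/3 (g(I, k) = 1/(-3) = -1/3)
r(K) = -2/(-1 + K) (r(K) = -3*(-1/3 + 1)/(-1 + K) = -2/(-1 + K))
c = -42
(c + r(A))**2 = (-42 - 2/(-1 - 6))**2 = (-42 - 2/(-7))**2 = (-42 - 2*(-1/7))**2 = (-42 + 2/7)**2 = (-292/7)**2 = 85264/49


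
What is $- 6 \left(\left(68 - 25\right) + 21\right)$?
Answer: $-384$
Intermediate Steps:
$- 6 \left(\left(68 - 25\right) + 21\right) = - 6 \left(43 + 21\right) = \left(-6\right) 64 = -384$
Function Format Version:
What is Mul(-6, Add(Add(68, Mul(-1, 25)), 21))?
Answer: -384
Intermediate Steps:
Mul(-6, Add(Add(68, Mul(-1, 25)), 21)) = Mul(-6, Add(Add(68, -25), 21)) = Mul(-6, Add(43, 21)) = Mul(-6, 64) = -384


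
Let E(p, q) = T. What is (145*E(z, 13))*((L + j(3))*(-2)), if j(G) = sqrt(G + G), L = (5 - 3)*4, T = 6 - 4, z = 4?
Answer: -4640 - 580*sqrt(6) ≈ -6060.7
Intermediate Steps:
T = 2
E(p, q) = 2
L = 8 (L = 2*4 = 8)
j(G) = sqrt(2)*sqrt(G) (j(G) = sqrt(2*G) = sqrt(2)*sqrt(G))
(145*E(z, 13))*((L + j(3))*(-2)) = (145*2)*((8 + sqrt(2)*sqrt(3))*(-2)) = 290*((8 + sqrt(6))*(-2)) = 290*(-16 - 2*sqrt(6)) = -4640 - 580*sqrt(6)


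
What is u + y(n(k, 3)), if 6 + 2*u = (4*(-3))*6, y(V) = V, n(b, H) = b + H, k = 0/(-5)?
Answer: -36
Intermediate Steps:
k = 0 (k = 0*(-⅕) = 0)
n(b, H) = H + b
u = -39 (u = -3 + ((4*(-3))*6)/2 = -3 + (-12*6)/2 = -3 + (½)*(-72) = -3 - 36 = -39)
u + y(n(k, 3)) = -39 + (3 + 0) = -39 + 3 = -36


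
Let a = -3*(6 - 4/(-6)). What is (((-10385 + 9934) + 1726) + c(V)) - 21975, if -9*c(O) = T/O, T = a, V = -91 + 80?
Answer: -2049320/99 ≈ -20700.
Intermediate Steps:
V = -11
a = -20 (a = -3*(6 - 4*(-⅙)) = -3*(6 + ⅔) = -3*20/3 = -20)
T = -20
c(O) = 20/(9*O) (c(O) = -(-20)/(9*O) = 20/(9*O))
(((-10385 + 9934) + 1726) + c(V)) - 21975 = (((-10385 + 9934) + 1726) + (20/9)/(-11)) - 21975 = ((-451 + 1726) + (20/9)*(-1/11)) - 21975 = (1275 - 20/99) - 21975 = 126205/99 - 21975 = -2049320/99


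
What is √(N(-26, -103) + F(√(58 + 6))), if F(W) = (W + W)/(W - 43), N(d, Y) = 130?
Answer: √158690/35 ≈ 11.382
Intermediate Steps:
F(W) = 2*W/(-43 + W) (F(W) = (2*W)/(-43 + W) = 2*W/(-43 + W))
√(N(-26, -103) + F(√(58 + 6))) = √(130 + 2*√(58 + 6)/(-43 + √(58 + 6))) = √(130 + 2*√64/(-43 + √64)) = √(130 + 2*8/(-43 + 8)) = √(130 + 2*8/(-35)) = √(130 + 2*8*(-1/35)) = √(130 - 16/35) = √(4534/35) = √158690/35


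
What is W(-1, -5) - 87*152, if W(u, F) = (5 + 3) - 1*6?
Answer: -13222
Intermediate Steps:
W(u, F) = 2 (W(u, F) = 8 - 6 = 2)
W(-1, -5) - 87*152 = 2 - 87*152 = 2 - 13224 = -13222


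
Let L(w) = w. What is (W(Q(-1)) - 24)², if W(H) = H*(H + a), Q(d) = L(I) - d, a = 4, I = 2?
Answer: 9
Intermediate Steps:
Q(d) = 2 - d
W(H) = H*(4 + H) (W(H) = H*(H + 4) = H*(4 + H))
(W(Q(-1)) - 24)² = ((2 - 1*(-1))*(4 + (2 - 1*(-1))) - 24)² = ((2 + 1)*(4 + (2 + 1)) - 24)² = (3*(4 + 3) - 24)² = (3*7 - 24)² = (21 - 24)² = (-3)² = 9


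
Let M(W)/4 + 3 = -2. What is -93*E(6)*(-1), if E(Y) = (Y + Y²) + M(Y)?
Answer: 2046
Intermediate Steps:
M(W) = -20 (M(W) = -12 + 4*(-2) = -12 - 8 = -20)
E(Y) = -20 + Y + Y² (E(Y) = (Y + Y²) - 20 = -20 + Y + Y²)
-93*E(6)*(-1) = -93*(-20 + 6 + 6²)*(-1) = -93*(-20 + 6 + 36)*(-1) = -93*22*(-1) = -2046*(-1) = 2046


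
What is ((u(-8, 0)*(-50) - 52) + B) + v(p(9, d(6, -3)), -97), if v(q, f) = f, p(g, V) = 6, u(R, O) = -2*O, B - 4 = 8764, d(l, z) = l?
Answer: 8619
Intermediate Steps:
B = 8768 (B = 4 + 8764 = 8768)
((u(-8, 0)*(-50) - 52) + B) + v(p(9, d(6, -3)), -97) = ((-2*0*(-50) - 52) + 8768) - 97 = ((0*(-50) - 52) + 8768) - 97 = ((0 - 52) + 8768) - 97 = (-52 + 8768) - 97 = 8716 - 97 = 8619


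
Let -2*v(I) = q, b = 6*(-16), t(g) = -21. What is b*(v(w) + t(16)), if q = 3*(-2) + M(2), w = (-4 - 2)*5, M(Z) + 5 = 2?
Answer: 1584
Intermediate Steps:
M(Z) = -3 (M(Z) = -5 + 2 = -3)
w = -30 (w = -6*5 = -30)
b = -96
q = -9 (q = 3*(-2) - 3 = -6 - 3 = -9)
v(I) = 9/2 (v(I) = -½*(-9) = 9/2)
b*(v(w) + t(16)) = -96*(9/2 - 21) = -96*(-33/2) = 1584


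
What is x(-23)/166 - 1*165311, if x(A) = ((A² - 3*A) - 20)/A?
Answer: -315578988/1909 ≈ -1.6531e+5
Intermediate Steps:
x(A) = (-20 + A² - 3*A)/A
x(-23)/166 - 1*165311 = (-3 - 23 - 20/(-23))/166 - 1*165311 = (-3 - 23 - 20*(-1/23))/166 - 165311 = (-3 - 23 + 20/23)/166 - 165311 = (1/166)*(-578/23) - 165311 = -289/1909 - 165311 = -315578988/1909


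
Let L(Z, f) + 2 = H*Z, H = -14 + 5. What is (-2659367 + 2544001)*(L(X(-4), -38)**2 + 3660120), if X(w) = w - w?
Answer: -422253865384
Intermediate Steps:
X(w) = 0
H = -9
L(Z, f) = -2 - 9*Z
(-2659367 + 2544001)*(L(X(-4), -38)**2 + 3660120) = (-2659367 + 2544001)*((-2 - 9*0)**2 + 3660120) = -115366*((-2 + 0)**2 + 3660120) = -115366*((-2)**2 + 3660120) = -115366*(4 + 3660120) = -115366*3660124 = -422253865384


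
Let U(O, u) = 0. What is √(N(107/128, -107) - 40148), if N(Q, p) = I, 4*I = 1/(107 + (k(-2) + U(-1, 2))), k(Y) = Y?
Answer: I*√1770526695/210 ≈ 200.37*I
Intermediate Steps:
I = 1/420 (I = 1/(4*(107 + (-2 + 0))) = 1/(4*(107 - 2)) = (¼)/105 = (¼)*(1/105) = 1/420 ≈ 0.0023810)
N(Q, p) = 1/420
√(N(107/128, -107) - 40148) = √(1/420 - 40148) = √(-16862159/420) = I*√1770526695/210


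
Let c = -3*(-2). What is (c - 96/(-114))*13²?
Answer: 21970/19 ≈ 1156.3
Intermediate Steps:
c = 6
(c - 96/(-114))*13² = (6 - 96/(-114))*13² = (6 - 96*(-1/114))*169 = (6 + 16/19)*169 = (130/19)*169 = 21970/19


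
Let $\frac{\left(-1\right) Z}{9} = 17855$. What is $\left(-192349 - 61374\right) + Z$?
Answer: $-414418$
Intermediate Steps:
$Z = -160695$ ($Z = \left(-9\right) 17855 = -160695$)
$\left(-192349 - 61374\right) + Z = \left(-192349 - 61374\right) - 160695 = -253723 - 160695 = -414418$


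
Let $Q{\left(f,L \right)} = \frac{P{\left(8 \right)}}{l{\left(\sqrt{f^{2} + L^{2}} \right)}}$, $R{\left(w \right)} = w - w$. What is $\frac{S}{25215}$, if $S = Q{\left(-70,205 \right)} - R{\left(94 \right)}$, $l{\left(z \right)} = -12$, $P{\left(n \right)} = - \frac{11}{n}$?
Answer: $\frac{11}{2420640} \approx 4.5443 \cdot 10^{-6}$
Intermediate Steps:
$R{\left(w \right)} = 0$
$Q{\left(f,L \right)} = \frac{11}{96}$ ($Q{\left(f,L \right)} = \frac{\left(-11\right) \frac{1}{8}}{-12} = \left(-11\right) \frac{1}{8} \left(- \frac{1}{12}\right) = \left(- \frac{11}{8}\right) \left(- \frac{1}{12}\right) = \frac{11}{96}$)
$S = \frac{11}{96}$ ($S = \frac{11}{96} - 0 = \frac{11}{96} + 0 = \frac{11}{96} \approx 0.11458$)
$\frac{S}{25215} = \frac{11}{96 \cdot 25215} = \frac{11}{96} \cdot \frac{1}{25215} = \frac{11}{2420640}$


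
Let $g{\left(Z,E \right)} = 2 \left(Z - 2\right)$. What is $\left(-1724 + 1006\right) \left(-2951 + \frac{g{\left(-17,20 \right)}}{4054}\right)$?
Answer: $\frac{4294857728}{2027} \approx 2.1188 \cdot 10^{6}$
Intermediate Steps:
$g{\left(Z,E \right)} = -4 + 2 Z$ ($g{\left(Z,E \right)} = 2 \left(-2 + Z\right) = -4 + 2 Z$)
$\left(-1724 + 1006\right) \left(-2951 + \frac{g{\left(-17,20 \right)}}{4054}\right) = \left(-1724 + 1006\right) \left(-2951 + \frac{-4 + 2 \left(-17\right)}{4054}\right) = - 718 \left(-2951 + \left(-4 - 34\right) \frac{1}{4054}\right) = - 718 \left(-2951 - \frac{19}{2027}\right) = \left(-718\right) \left(- \frac{5981696}{2027}\right) = \frac{4294857728}{2027}$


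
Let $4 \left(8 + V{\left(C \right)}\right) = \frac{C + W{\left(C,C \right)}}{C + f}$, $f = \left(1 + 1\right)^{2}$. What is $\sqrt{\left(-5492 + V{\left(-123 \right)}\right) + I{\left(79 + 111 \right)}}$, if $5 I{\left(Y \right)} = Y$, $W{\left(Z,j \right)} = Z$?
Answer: $\frac{i \sqrt{309360254}}{238} \approx 73.902 i$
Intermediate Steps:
$I{\left(Y \right)} = \frac{Y}{5}$
$f = 4$ ($f = 2^{2} = 4$)
$V{\left(C \right)} = -8 + \frac{C}{2 \left(4 + C\right)}$ ($V{\left(C \right)} = -8 + \frac{\left(C + C\right) \frac{1}{C + 4}}{4} = -8 + \frac{2 C \frac{1}{4 + C}}{4} = -8 + \frac{C}{2 \left(4 + C\right)}$)
$\sqrt{\left(-5492 + V{\left(-123 \right)}\right) + I{\left(79 + 111 \right)}} = \sqrt{\left(-5492 + \frac{-64 - -1845}{2 \left(4 - 123\right)}\right) + \frac{79 + 111}{5}} = \sqrt{\left(-5492 + \frac{-64 + 1845}{2 \left(-119\right)}\right) + \frac{1}{5} \cdot 190} = \sqrt{\left(-5492 + \frac{1}{2} \left(- \frac{1}{119}\right) 1781\right) + 38} = \sqrt{\left(-5492 - \frac{1781}{238}\right) + 38} = \sqrt{- \frac{1308877}{238} + 38} = \sqrt{- \frac{1299833}{238}} = \frac{i \sqrt{309360254}}{238}$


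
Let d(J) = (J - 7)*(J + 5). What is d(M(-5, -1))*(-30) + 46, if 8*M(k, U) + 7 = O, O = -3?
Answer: 7793/8 ≈ 974.13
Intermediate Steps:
M(k, U) = -5/4 (M(k, U) = -7/8 + (1/8)*(-3) = -7/8 - 3/8 = -5/4)
d(J) = (-7 + J)*(5 + J)
d(M(-5, -1))*(-30) + 46 = (-35 + (-5/4)**2 - 2*(-5/4))*(-30) + 46 = (-35 + 25/16 + 5/2)*(-30) + 46 = -495/16*(-30) + 46 = 7425/8 + 46 = 7793/8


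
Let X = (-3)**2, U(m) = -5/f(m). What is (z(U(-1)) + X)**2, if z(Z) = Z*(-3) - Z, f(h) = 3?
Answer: 2209/9 ≈ 245.44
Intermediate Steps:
U(m) = -5/3
z(Z) = -4*Z (z(Z) = -3*Z - Z = -4*Z)
X = 9
(z(U(-1)) + X)**2 = (-4*(-5/3) + 9)**2 = (20/3 + 9)**2 = (47/3)**2 = 2209/9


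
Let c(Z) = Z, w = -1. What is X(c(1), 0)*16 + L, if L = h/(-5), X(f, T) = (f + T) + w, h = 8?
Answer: -8/5 ≈ -1.6000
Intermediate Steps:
X(f, T) = -1 + T + f (X(f, T) = (f + T) - 1 = (T + f) - 1 = -1 + T + f)
L = -8/5 (L = 8/(-5) = 8*(-1/5) = -8/5 ≈ -1.6000)
X(c(1), 0)*16 + L = (-1 + 0 + 1)*16 - 8/5 = 0*16 - 8/5 = 0 - 8/5 = -8/5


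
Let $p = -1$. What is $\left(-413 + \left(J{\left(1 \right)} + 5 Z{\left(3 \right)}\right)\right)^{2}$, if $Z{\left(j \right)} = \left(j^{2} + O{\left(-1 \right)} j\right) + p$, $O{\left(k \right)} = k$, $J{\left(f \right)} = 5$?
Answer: $146689$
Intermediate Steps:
$Z{\left(j \right)} = -1 + j^{2} - j$ ($Z{\left(j \right)} = \left(j^{2} - j\right) - 1 = -1 + j^{2} - j$)
$\left(-413 + \left(J{\left(1 \right)} + 5 Z{\left(3 \right)}\right)\right)^{2} = \left(-413 + \left(5 + 5 \left(-1 + 3^{2} - 3\right)\right)\right)^{2} = \left(-413 + \left(5 + 5 \left(-1 + 9 - 3\right)\right)\right)^{2} = \left(-413 + \left(5 + 5 \cdot 5\right)\right)^{2} = \left(-413 + \left(5 + 25\right)\right)^{2} = \left(-413 + 30\right)^{2} = \left(-383\right)^{2} = 146689$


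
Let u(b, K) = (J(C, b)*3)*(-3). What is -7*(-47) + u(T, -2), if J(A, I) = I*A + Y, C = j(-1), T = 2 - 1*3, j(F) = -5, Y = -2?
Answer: 302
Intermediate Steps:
T = -1 (T = 2 - 3 = -1)
C = -5
J(A, I) = -2 + A*I (J(A, I) = I*A - 2 = A*I - 2 = -2 + A*I)
u(b, K) = 18 + 45*b (u(b, K) = ((-2 - 5*b)*3)*(-3) = (-6 - 15*b)*(-3) = 18 + 45*b)
-7*(-47) + u(T, -2) = -7*(-47) + (18 + 45*(-1)) = 329 + (18 - 45) = 329 - 27 = 302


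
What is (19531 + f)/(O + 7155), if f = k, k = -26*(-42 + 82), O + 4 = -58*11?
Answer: 18491/6513 ≈ 2.8391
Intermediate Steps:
O = -642 (O = -4 - 58*11 = -4 - 638 = -642)
k = -1040 (k = -26*40 = -1040)
f = -1040
(19531 + f)/(O + 7155) = (19531 - 1040)/(-642 + 7155) = 18491/6513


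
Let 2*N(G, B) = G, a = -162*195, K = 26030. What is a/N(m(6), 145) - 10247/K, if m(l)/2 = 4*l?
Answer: -68544469/52060 ≈ -1316.6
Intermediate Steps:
m(l) = 8*l (m(l) = 2*(4*l) = 8*l)
a = -31590
N(G, B) = G/2
a/N(m(6), 145) - 10247/K = -31590/((8*6)/2) - 10247/26030 = -31590/((½)*48) - 10247*1/26030 = -31590/24 - 10247/26030 = -31590*1/24 - 10247/26030 = -5265/4 - 10247/26030 = -68544469/52060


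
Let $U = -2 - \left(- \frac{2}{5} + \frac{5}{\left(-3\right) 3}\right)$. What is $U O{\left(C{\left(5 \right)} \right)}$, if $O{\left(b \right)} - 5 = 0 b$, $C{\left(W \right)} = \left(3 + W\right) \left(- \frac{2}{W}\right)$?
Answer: $- \frac{47}{9} \approx -5.2222$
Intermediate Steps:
$C{\left(W \right)} = - \frac{2 \left(3 + W\right)}{W}$
$O{\left(b \right)} = 5$ ($O{\left(b \right)} = 5 + 0 b = 5 + 0 = 5$)
$U = - \frac{47}{45}$ ($U = -2 - \left(\left(-2\right) \frac{1}{5} + \frac{5}{-9}\right) = -2 - \left(- \frac{2}{5} + 5 \left(- \frac{1}{9}\right)\right) = -2 - \left(- \frac{2}{5} - \frac{5}{9}\right) = -2 - - \frac{43}{45} = -2 + \frac{43}{45} = - \frac{47}{45} \approx -1.0444$)
$U O{\left(C{\left(5 \right)} \right)} = \left(- \frac{47}{45}\right) 5 = - \frac{47}{9}$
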